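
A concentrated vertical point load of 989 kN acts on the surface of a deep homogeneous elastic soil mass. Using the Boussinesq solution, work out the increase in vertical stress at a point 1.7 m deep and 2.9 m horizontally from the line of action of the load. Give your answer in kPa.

Δσ_z ≈ 5.41 kPa

Boussinesq vertical stress below a point load on an elastic half-space:
Δσ_z = 3P/(2πz²) · [1 + (r/z)²]^(−5/2)
r/z = 2.9/1.7 = 1.7059; [1+(r/z)²]^(−5/2) = 0.033079.
Δσ_z = 3×989/(2π×1.7²) × 0.033079 = 163.4 × 0.033079 = 5.405 kPa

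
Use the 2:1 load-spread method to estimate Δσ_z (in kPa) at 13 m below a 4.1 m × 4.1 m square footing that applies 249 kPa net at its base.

By the 2:1 method the load spreads at 1 horizontal : 2 vertical, so at depth z the loaded area has grown by z in each plan dimension:
Δσ = qBL/((B+z)(L+z)) = 249×4.1×4.1/((4.1+13)(4.1+13)) = 14.314 kPa

Δσ_z ≈ 14.3 kPa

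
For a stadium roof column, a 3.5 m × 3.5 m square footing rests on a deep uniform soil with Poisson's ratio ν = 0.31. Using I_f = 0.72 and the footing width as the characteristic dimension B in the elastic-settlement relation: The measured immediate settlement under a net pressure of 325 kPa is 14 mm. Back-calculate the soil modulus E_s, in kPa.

S_e = q·B·(1−ν²)/E_s · I_f  ⇒  E_s = q·B·(1−ν²)·I_f / S_e.
E_s = 325 × 3.5 × 0.9039 × 0.72 / 0.014 = 52880 kPa

E_s ≈ 52900 kPa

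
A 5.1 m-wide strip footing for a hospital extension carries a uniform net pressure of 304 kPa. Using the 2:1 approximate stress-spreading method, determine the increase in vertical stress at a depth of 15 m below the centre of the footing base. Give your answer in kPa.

Δσ_z ≈ 77.1 kPa

By the 2:1 method the load spreads at 1 horizontal : 2 vertical, so at depth z the loaded area has grown by z in each plan dimension:
Δσ = qB/(B+z) = 304×5.1/(5.1+15) = 77.134 kPa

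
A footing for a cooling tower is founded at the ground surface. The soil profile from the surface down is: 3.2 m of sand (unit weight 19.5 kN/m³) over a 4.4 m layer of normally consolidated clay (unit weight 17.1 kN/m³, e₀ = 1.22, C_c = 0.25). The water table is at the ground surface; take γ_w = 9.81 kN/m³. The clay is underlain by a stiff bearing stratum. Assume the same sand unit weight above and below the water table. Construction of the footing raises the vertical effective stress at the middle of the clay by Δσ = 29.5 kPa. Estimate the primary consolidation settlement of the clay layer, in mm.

S_c ≈ 105 mm

Mid-depth of clay below the ground surface: z = 3.2 + 4.4/2 = 5.4 m.
Total vertical stress at mid-clay: σ_v = 19.5×3.2 + 17.1×2.2 = 100.02 kPa.
Pore pressure: u = 9.81×(5.4 − 0) = 52.974 kPa.
Initial effective stress: σ'_0 = σ_v − u = 100.02 − 52.974 = 47.046 kPa.
Final effective stress: σ'_f = σ'_0 + Δσ = 47.046 + 29.5 = 76.546 kPa.
Normally consolidated clay, so the full stress increment lies on the virgin compression line:
S_c = C_c·H/(1+e₀)·log₁₀(σ'_f/σ'_0) = 0.25×4.4/(1+1.22)×log₁₀(76.546/47.046)
    = 0.4955 × 0.2114 = 0.1047 m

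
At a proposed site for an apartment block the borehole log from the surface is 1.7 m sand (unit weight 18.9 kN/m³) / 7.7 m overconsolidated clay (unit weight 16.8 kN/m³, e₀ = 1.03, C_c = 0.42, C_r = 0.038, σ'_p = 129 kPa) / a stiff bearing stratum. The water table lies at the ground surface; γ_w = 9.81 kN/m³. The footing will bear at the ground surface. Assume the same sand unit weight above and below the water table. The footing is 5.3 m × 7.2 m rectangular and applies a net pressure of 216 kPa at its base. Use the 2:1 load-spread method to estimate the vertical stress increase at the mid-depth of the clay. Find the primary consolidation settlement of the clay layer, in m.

S_c ≈ 0.055 m

Mid-depth of clay below the ground surface: z = 1.7 + 7.7/2 = 5.55 m.
Total vertical stress at mid-clay: σ_v = 18.9×1.7 + 16.8×3.85 = 96.81 kPa.
Pore pressure: u = 9.81×(5.55 − 0) = 54.446 kPa.
Initial effective stress: σ'_0 = σ_v − u = 96.81 − 54.446 = 42.364 kPa.
Stress increase at mid-clay by the 2:1 spreading method:
Δσ = qBL/((B+z)(L+z)) = 216×5.3×7.2/((5.3+5.55)(7.2+5.55)) = 59.583 kPa
Final effective stress: σ'_f = 42.364 + 59.583 = 101.95 kPa.
σ'_f = 101.95 ≤ σ'_p = 129 kPa, so the clay remains overconsolidated and only the recompression index applies:
S_c = C_r·H/(1+e₀)·log₁₀(σ'_f/σ'_0) = 0.038×7.7/2.03×log₁₀(101.95/42.364)
    = 0.14414 × 0.38139 = 0.05497 m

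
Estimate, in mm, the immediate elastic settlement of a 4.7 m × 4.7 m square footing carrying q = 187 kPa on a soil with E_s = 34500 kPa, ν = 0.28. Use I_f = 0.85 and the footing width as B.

Immediate (elastic) settlement: S_e = q·B·(1−ν²)/E_s · I_f.
S_e = 187 × 4.7 × (1 − 0.28²) / 34500 × 0.85
    = 187 × 4.7 × 0.9216 / 34500 × 0.85
    = 0.01996 m = 19.96 mm

S_e ≈ 20 mm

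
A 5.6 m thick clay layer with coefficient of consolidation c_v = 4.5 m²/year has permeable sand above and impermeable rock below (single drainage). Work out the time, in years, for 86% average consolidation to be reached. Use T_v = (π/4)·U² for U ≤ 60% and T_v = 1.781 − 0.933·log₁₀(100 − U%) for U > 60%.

t ≈ 4.96 years

Drainage path length: H_d = H = 5.6 m (single drainage).
U > 60%: T_v = 1.781 − 0.933·log₁₀(100 − 86) = 0.71166.
t = T_v·H_d²/c_v = 0.71166×5.6²/4.5 = 4.959 years.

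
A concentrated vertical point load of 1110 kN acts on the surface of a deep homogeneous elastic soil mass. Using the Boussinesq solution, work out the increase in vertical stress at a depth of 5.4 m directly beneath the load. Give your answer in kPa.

Boussinesq vertical stress below a point load on an elastic half-space:
Δσ_z = 3P/(2πz²) · [1 + (r/z)²]^(−5/2)
r/z = 0/5.4 = 0; [1+(r/z)²]^(−5/2) = 1.
Δσ_z = 3×1110/(2π×5.4²) × 1 = 18.175 × 1 = 18.18 kPa

Δσ_z ≈ 18.2 kPa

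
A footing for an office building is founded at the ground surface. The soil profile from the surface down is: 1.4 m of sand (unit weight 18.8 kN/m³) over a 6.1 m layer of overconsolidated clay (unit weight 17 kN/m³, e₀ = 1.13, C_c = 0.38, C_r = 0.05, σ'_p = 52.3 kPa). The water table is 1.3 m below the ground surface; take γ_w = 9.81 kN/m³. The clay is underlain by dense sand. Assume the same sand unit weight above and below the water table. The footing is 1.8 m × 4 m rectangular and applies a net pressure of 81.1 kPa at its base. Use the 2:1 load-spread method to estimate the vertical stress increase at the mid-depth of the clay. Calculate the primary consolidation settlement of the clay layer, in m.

S_c ≈ 0.0578 m

Mid-depth of clay below the ground surface: z = 1.4 + 6.1/2 = 4.45 m.
Total vertical stress at mid-clay: σ_v = 18.8×1.4 + 17×3.05 = 78.17 kPa.
Pore pressure: u = 9.81×(4.45 − 1.3) = 30.902 kPa.
Initial effective stress: σ'_0 = σ_v − u = 78.17 − 30.902 = 47.268 kPa.
Stress increase at mid-clay by the 2:1 spreading method:
Δσ = qBL/((B+z)(L+z)) = 81.1×1.8×4/((1.8+4.45)(4+4.45)) = 11.056 kPa
Final effective stress: σ'_f = 47.268 + 11.056 = 58.324 kPa.
σ'_f = 58.324 > σ'_p = 52.3 kPa, so the stress path crosses the preconsolidation pressure — recompression up to σ'_p, then virgin compression beyond:
S_c = H/(1+e₀)·[C_r·log₁₀(σ'_p/σ'_0) + C_c·log₁₀(σ'_f/σ'_p)]
    = 6.1/2.13 × [0.05×log₁₀(52.3/47.268) + 0.38×log₁₀(58.324/52.3)]
    = 2.8638 × [0.0021967 + 0.017991] = 0.05781 m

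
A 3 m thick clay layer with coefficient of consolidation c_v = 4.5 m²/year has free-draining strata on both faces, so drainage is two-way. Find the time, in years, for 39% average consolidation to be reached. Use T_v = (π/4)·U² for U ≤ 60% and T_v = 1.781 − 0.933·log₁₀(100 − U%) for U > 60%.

t ≈ 0.0597 years

Drainage path length: H_d = H/2 = 1.5 m (double drainage).
U ≤ 60%: T_v = (π/4)·U² = (π/4)×0.39² = 0.11946.
t = T_v·H_d²/c_v = 0.11946×1.5²/4.5 = 0.05973 years.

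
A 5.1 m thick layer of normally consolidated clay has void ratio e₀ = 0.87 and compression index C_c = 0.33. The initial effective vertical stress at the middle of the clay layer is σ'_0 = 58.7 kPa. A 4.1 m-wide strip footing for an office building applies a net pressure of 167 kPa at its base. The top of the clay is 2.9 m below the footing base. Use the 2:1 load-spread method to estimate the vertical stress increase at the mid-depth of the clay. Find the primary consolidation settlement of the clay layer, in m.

Mid-depth of clay below the footing base: z = 2.9 + 5.1/2 = 5.45 m.
Stress increase at mid-clay by the 2:1 spreading method:
Δσ = qB/(B+z) = 167×4.1/(4.1+5.45) = 71.696 kPa
Final effective stress: σ'_f = σ'_0 + Δσ = 58.7 + 71.696 = 130.4 kPa.
Normally consolidated clay, so the full stress increment lies on the virgin compression line:
S_c = C_c·H/(1+e₀)·log₁₀(σ'_f/σ'_0) = 0.33×5.1/(1+0.87)×log₁₀(130.4/58.7)
    = 0.9 × 0.34664 = 0.312 m

S_c ≈ 0.312 m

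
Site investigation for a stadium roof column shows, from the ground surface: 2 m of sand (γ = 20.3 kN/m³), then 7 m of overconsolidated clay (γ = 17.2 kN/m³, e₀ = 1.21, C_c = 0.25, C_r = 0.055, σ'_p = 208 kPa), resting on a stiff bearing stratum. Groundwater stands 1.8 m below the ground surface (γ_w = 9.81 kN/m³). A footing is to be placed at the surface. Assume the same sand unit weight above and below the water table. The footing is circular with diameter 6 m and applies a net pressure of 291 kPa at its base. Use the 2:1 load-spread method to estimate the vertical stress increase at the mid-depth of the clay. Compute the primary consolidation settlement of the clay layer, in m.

S_c ≈ 0.0606 m

Mid-depth of clay below the ground surface: z = 2 + 7/2 = 5.5 m.
Total vertical stress at mid-clay: σ_v = 20.3×2 + 17.2×3.5 = 100.8 kPa.
Pore pressure: u = 9.81×(5.5 − 1.8) = 36.297 kPa.
Initial effective stress: σ'_0 = σ_v − u = 100.8 − 36.297 = 64.503 kPa.
Stress increase at mid-clay by the 2:1 spreading method:
Δσ ≈ qD²/(D+z)² = 291×6²/(6+5.5)² = 79.214 kPa
Final effective stress: σ'_f = 64.503 + 79.214 = 143.72 kPa.
σ'_f = 143.72 ≤ σ'_p = 208 kPa, so the clay remains overconsolidated and only the recompression index applies:
S_c = C_r·H/(1+e₀)·log₁₀(σ'_f/σ'_0) = 0.055×7/2.21×log₁₀(143.72/64.503)
    = 0.17421 × 0.34794 = 0.06061 m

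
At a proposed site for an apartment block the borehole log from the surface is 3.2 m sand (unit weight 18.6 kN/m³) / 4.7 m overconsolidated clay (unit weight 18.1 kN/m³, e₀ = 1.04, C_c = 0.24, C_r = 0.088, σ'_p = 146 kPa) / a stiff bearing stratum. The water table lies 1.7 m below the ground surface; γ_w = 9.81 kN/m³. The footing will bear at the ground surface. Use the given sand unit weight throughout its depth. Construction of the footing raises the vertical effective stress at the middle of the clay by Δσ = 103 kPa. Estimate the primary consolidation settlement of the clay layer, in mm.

Mid-depth of clay below the ground surface: z = 3.2 + 4.7/2 = 5.55 m.
Total vertical stress at mid-clay: σ_v = 18.6×3.2 + 18.1×2.35 = 102.06 kPa.
Pore pressure: u = 9.81×(5.55 − 1.7) = 37.769 kPa.
Initial effective stress: σ'_0 = σ_v − u = 102.06 − 37.769 = 64.291 kPa.
Final effective stress: σ'_f = 64.291 + 103 = 167.29 kPa.
σ'_f = 167.29 > σ'_p = 146 kPa, so the stress path crosses the preconsolidation pressure — recompression up to σ'_p, then virgin compression beyond:
S_c = H/(1+e₀)·[C_r·log₁₀(σ'_p/σ'_0) + C_c·log₁₀(σ'_f/σ'_p)]
    = 4.7/2.04 × [0.088×log₁₀(146/64.291) + 0.24×log₁₀(167.29/146)]
    = 2.3039 × [0.031346 + 0.014188] = 0.1049 m

S_c ≈ 105 mm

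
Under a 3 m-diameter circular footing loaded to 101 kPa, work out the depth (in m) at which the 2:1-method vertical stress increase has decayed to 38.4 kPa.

2:1 spreading — at depth z the loaded area has grown by z in each plan dimension:
qD²/(D+z)² = Δσ_z ⇒ z = D(√(q/Δσ_z) − 1) = 3×(√(101/38.4) − 1) = 1.865 m

z ≈ 1.87 m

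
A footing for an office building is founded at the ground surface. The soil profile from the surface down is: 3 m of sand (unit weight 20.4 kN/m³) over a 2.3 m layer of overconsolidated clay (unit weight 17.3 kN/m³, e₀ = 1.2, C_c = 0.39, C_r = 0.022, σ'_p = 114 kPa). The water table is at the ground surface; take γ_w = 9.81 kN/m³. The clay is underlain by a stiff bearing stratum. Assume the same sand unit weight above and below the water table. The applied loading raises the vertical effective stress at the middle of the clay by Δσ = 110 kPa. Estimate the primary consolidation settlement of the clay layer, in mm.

S_c ≈ 59.4 mm

Mid-depth of clay below the ground surface: z = 3 + 2.3/2 = 4.15 m.
Total vertical stress at mid-clay: σ_v = 20.4×3 + 17.3×1.15 = 81.095 kPa.
Pore pressure: u = 9.81×(4.15 − 0) = 40.712 kPa.
Initial effective stress: σ'_0 = σ_v − u = 81.095 − 40.712 = 40.383 kPa.
Final effective stress: σ'_f = 40.383 + 110 = 150.38 kPa.
σ'_f = 150.38 > σ'_p = 114 kPa, so the stress path crosses the preconsolidation pressure — recompression up to σ'_p, then virgin compression beyond:
S_c = H/(1+e₀)·[C_r·log₁₀(σ'_p/σ'_0) + C_c·log₁₀(σ'_f/σ'_p)]
    = 2.3/2.2 × [0.022×log₁₀(114/40.383) + 0.39×log₁₀(150.38/114)]
    = 1.0455 × [0.0099155 + 0.046911] = 0.05941 m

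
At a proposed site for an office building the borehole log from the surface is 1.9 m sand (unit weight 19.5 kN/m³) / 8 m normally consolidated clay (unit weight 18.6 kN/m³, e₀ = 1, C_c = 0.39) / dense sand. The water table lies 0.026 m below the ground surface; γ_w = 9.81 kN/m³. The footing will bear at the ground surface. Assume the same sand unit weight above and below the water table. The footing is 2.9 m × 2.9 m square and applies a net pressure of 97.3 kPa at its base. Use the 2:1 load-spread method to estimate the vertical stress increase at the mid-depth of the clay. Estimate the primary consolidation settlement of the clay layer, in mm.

Mid-depth of clay below the ground surface: z = 1.9 + 8/2 = 5.9 m.
Total vertical stress at mid-clay: σ_v = 19.5×1.9 + 18.6×4 = 111.45 kPa.
Pore pressure: u = 9.81×(5.9 − 0.026) = 57.624 kPa.
Initial effective stress: σ'_0 = σ_v − u = 111.45 − 57.624 = 53.826 kPa.
Stress increase at mid-clay by the 2:1 spreading method:
Δσ = qBL/((B+z)(L+z)) = 97.3×2.9×2.9/((2.9+5.9)(2.9+5.9)) = 10.567 kPa
Final effective stress: σ'_f = σ'_0 + Δσ = 53.826 + 10.567 = 64.393 kPa.
Normally consolidated clay, so the full stress increment lies on the virgin compression line:
S_c = C_c·H/(1+e₀)·log₁₀(σ'_f/σ'_0) = 0.39×8/(1+1)×log₁₀(64.393/53.826)
    = 1.56 × 0.077847 = 0.1214 m

S_c ≈ 121 mm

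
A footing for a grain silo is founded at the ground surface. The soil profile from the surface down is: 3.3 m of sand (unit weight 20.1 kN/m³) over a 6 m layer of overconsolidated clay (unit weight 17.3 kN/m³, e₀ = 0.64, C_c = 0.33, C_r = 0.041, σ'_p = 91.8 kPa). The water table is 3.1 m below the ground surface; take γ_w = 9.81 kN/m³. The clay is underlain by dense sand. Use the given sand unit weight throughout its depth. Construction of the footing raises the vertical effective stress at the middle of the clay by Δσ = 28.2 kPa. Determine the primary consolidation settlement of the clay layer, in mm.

S_c ≈ 122 mm

Mid-depth of clay below the ground surface: z = 3.3 + 6/2 = 6.3 m.
Total vertical stress at mid-clay: σ_v = 20.1×3.3 + 17.3×3 = 118.23 kPa.
Pore pressure: u = 9.81×(6.3 − 3.1) = 31.392 kPa.
Initial effective stress: σ'_0 = σ_v − u = 118.23 − 31.392 = 86.838 kPa.
Final effective stress: σ'_f = 86.838 + 28.2 = 115.04 kPa.
σ'_f = 115.04 > σ'_p = 91.8 kPa, so the stress path crosses the preconsolidation pressure — recompression up to σ'_p, then virgin compression beyond:
S_c = H/(1+e₀)·[C_r·log₁₀(σ'_p/σ'_0) + C_c·log₁₀(σ'_f/σ'_p)]
    = 6/1.64 × [0.041×log₁₀(91.8/86.838) + 0.33×log₁₀(115.04/91.8)]
    = 3.6585 × [0.00098945 + 0.032342] = 0.1219 m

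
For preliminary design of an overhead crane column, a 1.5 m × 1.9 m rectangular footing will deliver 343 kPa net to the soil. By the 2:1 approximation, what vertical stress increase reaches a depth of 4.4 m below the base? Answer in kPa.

By the 2:1 method the load spreads at 1 horizontal : 2 vertical, so at depth z the loaded area has grown by z in each plan dimension:
Δσ = qBL/((B+z)(L+z)) = 343×1.5×1.9/((1.5+4.4)(1.9+4.4)) = 26.299 kPa

Δσ_z ≈ 26.3 kPa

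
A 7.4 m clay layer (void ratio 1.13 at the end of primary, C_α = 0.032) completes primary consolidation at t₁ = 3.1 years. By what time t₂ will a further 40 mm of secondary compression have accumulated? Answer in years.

t₂ ≈ 7.1 years

S_s = C_α·H/(1+e_p)·log₁₀(t₂/t₁) ⇒ log₁₀(t₂/t₁) = S_s·(1+e_p)/(C_α·H).
log₁₀(t₂/t₁) = 0.04 × (1+1.13) / (0.032×7.4) = 0.3598
t₂ = t₁ × 10^0.3598 = 3.1 × 2.29 = 7.098 years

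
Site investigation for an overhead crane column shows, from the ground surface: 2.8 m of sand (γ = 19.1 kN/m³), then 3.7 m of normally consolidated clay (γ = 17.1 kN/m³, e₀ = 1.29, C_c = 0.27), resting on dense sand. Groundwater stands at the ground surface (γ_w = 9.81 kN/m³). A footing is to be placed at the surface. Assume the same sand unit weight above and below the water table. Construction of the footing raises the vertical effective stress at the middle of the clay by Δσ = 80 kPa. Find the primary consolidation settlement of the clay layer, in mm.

Mid-depth of clay below the ground surface: z = 2.8 + 3.7/2 = 4.65 m.
Total vertical stress at mid-clay: σ_v = 19.1×2.8 + 17.1×1.85 = 85.115 kPa.
Pore pressure: u = 9.81×(4.65 − 0) = 45.617 kPa.
Initial effective stress: σ'_0 = σ_v − u = 85.115 − 45.617 = 39.498 kPa.
Final effective stress: σ'_f = σ'_0 + Δσ = 39.498 + 80 = 119.5 kPa.
Normally consolidated clay, so the full stress increment lies on the virgin compression line:
S_c = C_c·H/(1+e₀)·log₁₀(σ'_f/σ'_0) = 0.27×3.7/(1+1.29)×log₁₀(119.5/39.498)
    = 0.43624 × 0.48079 = 0.2097 m

S_c ≈ 210 mm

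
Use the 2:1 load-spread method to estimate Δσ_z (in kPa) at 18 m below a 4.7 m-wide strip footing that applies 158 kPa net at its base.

By the 2:1 method the load spreads at 1 horizontal : 2 vertical, so at depth z the loaded area has grown by z in each plan dimension:
Δσ = qB/(B+z) = 158×4.7/(4.7+18) = 32.714 kPa

Δσ_z ≈ 32.7 kPa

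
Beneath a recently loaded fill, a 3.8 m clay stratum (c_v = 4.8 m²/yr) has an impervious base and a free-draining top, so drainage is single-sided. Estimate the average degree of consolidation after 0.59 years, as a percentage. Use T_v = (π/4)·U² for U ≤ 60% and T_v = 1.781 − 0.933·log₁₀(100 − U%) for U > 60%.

U ≈ 50 %

Drainage path length: H_d = H = 3.8 m (single drainage).
T_v = c_v·t/H_d² = 4.8×0.59/3.8² = 0.19612.
T_v = 0.19612 corresponds to the U ≤ 60% branch:
U = √(4T_v/π) = 0.4997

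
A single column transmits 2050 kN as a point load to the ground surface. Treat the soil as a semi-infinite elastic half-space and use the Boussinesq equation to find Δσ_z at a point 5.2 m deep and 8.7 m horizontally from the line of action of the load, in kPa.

Boussinesq vertical stress below a point load on an elastic half-space:
Δσ_z = 3P/(2πz²) · [1 + (r/z)²]^(−5/2)
r/z = 8.7/5.2 = 1.6731; [1+(r/z)²]^(−5/2) = 0.035545.
Δσ_z = 3×2050/(2π×5.2²) × 0.035545 = 36.198 × 0.035545 = 1.287 kPa

Δσ_z ≈ 1.29 kPa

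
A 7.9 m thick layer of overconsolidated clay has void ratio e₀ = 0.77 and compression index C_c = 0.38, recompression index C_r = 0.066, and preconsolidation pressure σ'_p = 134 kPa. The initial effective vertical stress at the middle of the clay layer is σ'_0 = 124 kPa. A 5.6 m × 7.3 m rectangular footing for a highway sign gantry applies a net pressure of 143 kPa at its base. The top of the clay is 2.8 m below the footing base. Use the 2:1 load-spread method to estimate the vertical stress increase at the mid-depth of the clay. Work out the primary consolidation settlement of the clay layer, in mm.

S_c ≈ 130 mm

Mid-depth of clay below the footing base: z = 2.8 + 7.9/2 = 6.75 m.
Stress increase at mid-clay by the 2:1 spreading method:
Δσ = qBL/((B+z)(L+z)) = 143×5.6×7.3/((5.6+6.75)(7.3+6.75)) = 33.69 kPa
Final effective stress: σ'_f = 124 + 33.69 = 157.69 kPa.
σ'_f = 157.69 > σ'_p = 134 kPa, so the stress path crosses the preconsolidation pressure — recompression up to σ'_p, then virgin compression beyond:
S_c = H/(1+e₀)·[C_r·log₁₀(σ'_p/σ'_0) + C_c·log₁₀(σ'_f/σ'_p)]
    = 7.9/1.77 × [0.066×log₁₀(134/124) + 0.38×log₁₀(157.69/134)]
    = 4.4633 × [0.0022231 + 0.026866] = 0.1298 m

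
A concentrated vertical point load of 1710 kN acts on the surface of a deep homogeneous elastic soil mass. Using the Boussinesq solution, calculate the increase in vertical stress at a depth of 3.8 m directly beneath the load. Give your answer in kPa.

Boussinesq vertical stress below a point load on an elastic half-space:
Δσ_z = 3P/(2πz²) · [1 + (r/z)²]^(−5/2)
r/z = 0/3.8 = 0; [1+(r/z)²]^(−5/2) = 1.
Δσ_z = 3×1710/(2π×3.8²) × 1 = 56.542 × 1 = 56.54 kPa

Δσ_z ≈ 56.5 kPa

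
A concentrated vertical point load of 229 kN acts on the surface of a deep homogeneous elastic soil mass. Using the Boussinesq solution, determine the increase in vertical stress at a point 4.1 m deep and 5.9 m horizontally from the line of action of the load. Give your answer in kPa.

Δσ_z ≈ 0.394 kPa

Boussinesq vertical stress below a point load on an elastic half-space:
Δσ_z = 3P/(2πz²) · [1 + (r/z)²]^(−5/2)
r/z = 5.9/4.1 = 1.439; [1+(r/z)²]^(−5/2) = 0.060517.
Δσ_z = 3×229/(2π×4.1²) × 0.060517 = 6.5044 × 0.060517 = 0.3936 kPa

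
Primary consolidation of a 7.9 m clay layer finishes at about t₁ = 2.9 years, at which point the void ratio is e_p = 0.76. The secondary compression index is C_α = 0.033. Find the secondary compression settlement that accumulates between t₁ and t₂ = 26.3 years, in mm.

Secondary compression: S_s = C_α·H/(1+e_p)·log₁₀(t₂/t₁)
S_s = 0.033×7.9/(1+0.76)×log₁₀(26.3/2.9)
    = 0.1481 × 0.9576 = 0.1418 m

S_s ≈ 142 mm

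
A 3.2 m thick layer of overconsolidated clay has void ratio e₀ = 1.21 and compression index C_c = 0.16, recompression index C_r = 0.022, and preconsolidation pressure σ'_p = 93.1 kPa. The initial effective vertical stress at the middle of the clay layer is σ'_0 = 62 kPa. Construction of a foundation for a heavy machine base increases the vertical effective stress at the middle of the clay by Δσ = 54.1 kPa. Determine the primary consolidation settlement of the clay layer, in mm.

Final effective stress: σ'_f = 62 + 54.1 = 116.1 kPa.
σ'_f = 116.1 > σ'_p = 93.1 kPa, so the stress path crosses the preconsolidation pressure — recompression up to σ'_p, then virgin compression beyond:
S_c = H/(1+e₀)·[C_r·log₁₀(σ'_p/σ'_0) + C_c·log₁₀(σ'_f/σ'_p)]
    = 3.2/2.21 × [0.022×log₁₀(93.1/62) + 0.16×log₁₀(116.1/93.1)]
    = 1.448 × [0.0038843 + 0.015341] = 0.02784 m

S_c ≈ 27.8 mm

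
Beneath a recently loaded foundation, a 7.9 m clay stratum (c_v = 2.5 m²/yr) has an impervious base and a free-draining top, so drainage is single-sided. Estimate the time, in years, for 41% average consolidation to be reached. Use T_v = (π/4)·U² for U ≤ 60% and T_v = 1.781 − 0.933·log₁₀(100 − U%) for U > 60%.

Drainage path length: H_d = H = 7.9 m (single drainage).
U ≤ 60%: T_v = (π/4)·U² = (π/4)×0.41² = 0.13203.
t = T_v·H_d²/c_v = 0.13203×7.9²/2.5 = 3.296 years.

t ≈ 3.3 years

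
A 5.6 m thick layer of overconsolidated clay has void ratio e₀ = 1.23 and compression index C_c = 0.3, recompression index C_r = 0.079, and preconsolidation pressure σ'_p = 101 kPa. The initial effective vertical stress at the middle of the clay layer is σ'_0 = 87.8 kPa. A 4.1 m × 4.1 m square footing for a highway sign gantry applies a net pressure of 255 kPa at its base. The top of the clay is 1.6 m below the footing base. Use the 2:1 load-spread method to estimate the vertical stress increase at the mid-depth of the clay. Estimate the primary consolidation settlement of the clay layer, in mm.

Mid-depth of clay below the footing base: z = 1.6 + 5.6/2 = 4.4 m.
Stress increase at mid-clay by the 2:1 spreading method:
Δσ = qBL/((B+z)(L+z)) = 255×4.1×4.1/((4.1+4.4)(4.1+4.4)) = 59.329 kPa
Final effective stress: σ'_f = 87.8 + 59.329 = 147.13 kPa.
σ'_f = 147.13 > σ'_p = 101 kPa, so the stress path crosses the preconsolidation pressure — recompression up to σ'_p, then virgin compression beyond:
S_c = H/(1+e₀)·[C_r·log₁₀(σ'_p/σ'_0) + C_c·log₁₀(σ'_f/σ'_p)]
    = 5.6/2.23 × [0.079×log₁₀(101/87.8) + 0.3×log₁₀(147.13/101)]
    = 2.5112 × [0.0048053 + 0.049014] = 0.1352 m

S_c ≈ 135 mm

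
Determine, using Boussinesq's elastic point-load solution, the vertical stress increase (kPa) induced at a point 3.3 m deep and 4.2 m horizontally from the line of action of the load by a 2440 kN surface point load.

Δσ_z ≈ 9.63 kPa

Boussinesq vertical stress below a point load on an elastic half-space:
Δσ_z = 3P/(2πz²) · [1 + (r/z)²]^(−5/2)
r/z = 4.2/3.3 = 1.2727; [1+(r/z)²]^(−5/2) = 0.090015.
Δσ_z = 3×2440/(2π×3.3²) × 0.090015 = 106.98 × 0.090015 = 9.63 kPa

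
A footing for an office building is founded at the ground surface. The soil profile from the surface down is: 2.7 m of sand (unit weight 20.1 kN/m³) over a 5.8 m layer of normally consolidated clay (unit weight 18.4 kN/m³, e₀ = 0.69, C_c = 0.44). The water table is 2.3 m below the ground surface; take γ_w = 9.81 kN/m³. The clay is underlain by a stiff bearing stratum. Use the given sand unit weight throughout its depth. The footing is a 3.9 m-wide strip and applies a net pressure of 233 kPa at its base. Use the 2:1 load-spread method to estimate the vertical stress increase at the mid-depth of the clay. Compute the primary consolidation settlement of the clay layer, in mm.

S_c ≈ 538 mm

Mid-depth of clay below the ground surface: z = 2.7 + 5.8/2 = 5.6 m.
Total vertical stress at mid-clay: σ_v = 20.1×2.7 + 18.4×2.9 = 107.63 kPa.
Pore pressure: u = 9.81×(5.6 − 2.3) = 32.373 kPa.
Initial effective stress: σ'_0 = σ_v − u = 107.63 − 32.373 = 75.257 kPa.
Stress increase at mid-clay by the 2:1 spreading method:
Δσ = qB/(B+z) = 233×3.9/(3.9+5.6) = 95.653 kPa
Final effective stress: σ'_f = σ'_0 + Δσ = 75.257 + 95.653 = 170.91 kPa.
Normally consolidated clay, so the full stress increment lies on the virgin compression line:
S_c = C_c·H/(1+e₀)·log₁₀(σ'_f/σ'_0) = 0.44×5.8/(1+0.69)×log₁₀(170.91/75.257)
    = 1.5101 × 0.35622 = 0.5379 m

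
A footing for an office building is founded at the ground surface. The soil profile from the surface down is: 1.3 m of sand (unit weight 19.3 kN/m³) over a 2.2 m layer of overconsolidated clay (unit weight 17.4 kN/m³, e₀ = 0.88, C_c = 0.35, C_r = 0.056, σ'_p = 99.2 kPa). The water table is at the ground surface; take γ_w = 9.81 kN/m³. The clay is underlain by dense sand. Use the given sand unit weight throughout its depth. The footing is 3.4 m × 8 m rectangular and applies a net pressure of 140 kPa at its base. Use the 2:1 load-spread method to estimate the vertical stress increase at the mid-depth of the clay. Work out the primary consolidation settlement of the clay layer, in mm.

Mid-depth of clay below the ground surface: z = 1.3 + 2.2/2 = 2.4 m.
Total vertical stress at mid-clay: σ_v = 19.3×1.3 + 17.4×1.1 = 44.23 kPa.
Pore pressure: u = 9.81×(2.4 − 0) = 23.544 kPa.
Initial effective stress: σ'_0 = σ_v − u = 44.23 − 23.544 = 20.686 kPa.
Stress increase at mid-clay by the 2:1 spreading method:
Δσ = qBL/((B+z)(L+z)) = 140×3.4×8/((3.4+2.4)(8+2.4)) = 63.13 kPa
Final effective stress: σ'_f = 20.686 + 63.13 = 83.816 kPa.
σ'_f = 83.816 ≤ σ'_p = 99.2 kPa, so the clay remains overconsolidated and only the recompression index applies:
S_c = C_r·H/(1+e₀)·log₁₀(σ'_f/σ'_0) = 0.056×2.2/1.88×log₁₀(83.816/20.686)
    = 0.065531 × 0.60765 = 0.03982 m

S_c ≈ 39.8 mm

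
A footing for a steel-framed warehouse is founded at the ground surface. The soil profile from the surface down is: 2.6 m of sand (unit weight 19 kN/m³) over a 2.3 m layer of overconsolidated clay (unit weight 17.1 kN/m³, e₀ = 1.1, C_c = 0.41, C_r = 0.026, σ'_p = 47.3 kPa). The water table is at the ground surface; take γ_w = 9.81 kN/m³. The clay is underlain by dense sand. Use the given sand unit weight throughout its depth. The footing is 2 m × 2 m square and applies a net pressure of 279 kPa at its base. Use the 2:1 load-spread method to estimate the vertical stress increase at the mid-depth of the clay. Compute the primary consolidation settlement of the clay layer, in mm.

S_c ≈ 69.8 mm

Mid-depth of clay below the ground surface: z = 2.6 + 2.3/2 = 3.75 m.
Total vertical stress at mid-clay: σ_v = 19×2.6 + 17.1×1.15 = 69.065 kPa.
Pore pressure: u = 9.81×(3.75 − 0) = 36.788 kPa.
Initial effective stress: σ'_0 = σ_v − u = 69.065 − 36.788 = 32.277 kPa.
Stress increase at mid-clay by the 2:1 spreading method:
Δσ = qBL/((B+z)(L+z)) = 279×2×2/((2+3.75)(2+3.75)) = 33.754 kPa
Final effective stress: σ'_f = 32.277 + 33.754 = 66.031 kPa.
σ'_f = 66.031 > σ'_p = 47.3 kPa, so the stress path crosses the preconsolidation pressure — recompression up to σ'_p, then virgin compression beyond:
S_c = H/(1+e₀)·[C_r·log₁₀(σ'_p/σ'_0) + C_c·log₁₀(σ'_f/σ'_p)]
    = 2.3/2.1 × [0.026×log₁₀(47.3/32.277) + 0.41×log₁₀(66.031/47.3)]
    = 1.0952 × [0.0043152 + 0.059404] = 0.06979 m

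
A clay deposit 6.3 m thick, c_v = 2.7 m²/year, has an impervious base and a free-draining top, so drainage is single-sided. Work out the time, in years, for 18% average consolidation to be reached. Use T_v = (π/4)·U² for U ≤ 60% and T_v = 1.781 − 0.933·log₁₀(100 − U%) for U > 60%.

t ≈ 0.374 years

Drainage path length: H_d = H = 6.3 m (single drainage).
U ≤ 60%: T_v = (π/4)·U² = (π/4)×0.18² = 0.025447.
t = T_v·H_d²/c_v = 0.025447×6.3²/2.7 = 0.3741 years.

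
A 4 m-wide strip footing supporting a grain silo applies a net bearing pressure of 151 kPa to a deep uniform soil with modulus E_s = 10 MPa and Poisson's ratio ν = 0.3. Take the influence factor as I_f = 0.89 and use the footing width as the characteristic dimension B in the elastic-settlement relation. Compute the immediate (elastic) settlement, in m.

S_e ≈ 0.0489 m

Immediate (elastic) settlement: S_e = q·B·(1−ν²)/E_s · I_f.
E_s = 10 MPa = 10000 kPa.
S_e = 151 × 4 × (1 − 0.3²) / 10000 × 0.89
    = 151 × 4 × 0.91 / 10000 × 0.89
    = 0.04892 m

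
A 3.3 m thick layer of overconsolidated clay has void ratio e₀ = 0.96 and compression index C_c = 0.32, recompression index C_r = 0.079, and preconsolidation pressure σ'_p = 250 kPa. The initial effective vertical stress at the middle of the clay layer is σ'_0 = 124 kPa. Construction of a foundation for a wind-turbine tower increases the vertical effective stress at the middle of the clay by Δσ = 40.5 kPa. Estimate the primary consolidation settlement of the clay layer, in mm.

Final effective stress: σ'_f = 124 + 40.5 = 164.5 kPa.
σ'_f = 164.5 ≤ σ'_p = 250 kPa, so the clay remains overconsolidated and only the recompression index applies:
S_c = C_r·H/(1+e₀)·log₁₀(σ'_f/σ'_0) = 0.079×3.3/1.96×log₁₀(164.5/124)
    = 0.13301 × 0.12274 = 0.01633 m

S_c ≈ 16.3 mm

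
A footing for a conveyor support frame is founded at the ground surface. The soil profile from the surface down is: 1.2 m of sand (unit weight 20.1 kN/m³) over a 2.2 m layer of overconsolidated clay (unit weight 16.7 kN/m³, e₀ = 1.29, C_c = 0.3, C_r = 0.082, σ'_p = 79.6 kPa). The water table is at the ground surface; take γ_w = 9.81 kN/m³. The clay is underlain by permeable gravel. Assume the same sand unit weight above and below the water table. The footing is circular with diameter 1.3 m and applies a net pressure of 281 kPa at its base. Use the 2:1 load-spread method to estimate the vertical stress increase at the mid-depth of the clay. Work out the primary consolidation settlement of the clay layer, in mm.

S_c ≈ 35.7 mm

Mid-depth of clay below the ground surface: z = 1.2 + 2.2/2 = 2.3 m.
Total vertical stress at mid-clay: σ_v = 20.1×1.2 + 16.7×1.1 = 42.49 kPa.
Pore pressure: u = 9.81×(2.3 − 0) = 22.563 kPa.
Initial effective stress: σ'_0 = σ_v − u = 42.49 − 22.563 = 19.927 kPa.
Stress increase at mid-clay by the 2:1 spreading method:
Δσ ≈ qD²/(D+z)² = 281×1.3²/(1.3+2.3)² = 36.643 kPa
Final effective stress: σ'_f = 19.927 + 36.643 = 56.57 kPa.
σ'_f = 56.57 ≤ σ'_p = 79.6 kPa, so the clay remains overconsolidated and only the recompression index applies:
S_c = C_r·H/(1+e₀)·log₁₀(σ'_f/σ'_0) = 0.082×2.2/2.29×log₁₀(56.57/19.927)
    = 0.078777 × 0.45314 = 0.0357 m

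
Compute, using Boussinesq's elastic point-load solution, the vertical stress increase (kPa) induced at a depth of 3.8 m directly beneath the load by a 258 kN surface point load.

Δσ_z ≈ 8.53 kPa

Boussinesq vertical stress below a point load on an elastic half-space:
Δσ_z = 3P/(2πz²) · [1 + (r/z)²]^(−5/2)
r/z = 0/3.8 = 0; [1+(r/z)²]^(−5/2) = 1.
Δσ_z = 3×258/(2π×3.8²) × 1 = 8.5309 × 1 = 8.531 kPa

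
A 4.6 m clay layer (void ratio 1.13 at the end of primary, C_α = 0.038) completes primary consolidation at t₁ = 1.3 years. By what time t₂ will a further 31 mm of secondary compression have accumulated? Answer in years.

t₂ ≈ 3.1 years

S_s = C_α·H/(1+e_p)·log₁₀(t₂/t₁) ⇒ log₁₀(t₂/t₁) = S_s·(1+e_p)/(C_α·H).
log₁₀(t₂/t₁) = 0.031 × (1+1.13) / (0.038×4.6) = 0.3777
t₂ = t₁ × 10^0.3777 = 1.3 × 2.386 = 3.102 years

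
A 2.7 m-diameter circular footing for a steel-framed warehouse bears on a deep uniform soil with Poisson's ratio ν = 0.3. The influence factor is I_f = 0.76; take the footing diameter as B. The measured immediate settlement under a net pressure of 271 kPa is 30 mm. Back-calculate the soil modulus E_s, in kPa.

S_e = q·B·(1−ν²)/E_s · I_f  ⇒  E_s = q·B·(1−ν²)·I_f / S_e.
E_s = 271 × 2.7 × 0.91 × 0.76 / 0.03 = 16870 kPa

E_s ≈ 16900 kPa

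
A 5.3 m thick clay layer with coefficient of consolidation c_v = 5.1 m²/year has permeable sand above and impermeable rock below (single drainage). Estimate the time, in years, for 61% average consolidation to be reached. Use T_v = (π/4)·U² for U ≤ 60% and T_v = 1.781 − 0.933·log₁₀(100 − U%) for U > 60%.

t ≈ 1.63 years

Drainage path length: H_d = H = 5.3 m (single drainage).
U > 60%: T_v = 1.781 − 0.933·log₁₀(100 − 61) = 0.29654.
t = T_v·H_d²/c_v = 0.29654×5.3²/5.1 = 1.633 years.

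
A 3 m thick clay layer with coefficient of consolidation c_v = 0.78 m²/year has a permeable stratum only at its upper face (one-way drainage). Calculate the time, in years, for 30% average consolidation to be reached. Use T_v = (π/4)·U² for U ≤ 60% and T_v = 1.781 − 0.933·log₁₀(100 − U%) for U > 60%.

Drainage path length: H_d = H = 3 m (single drainage).
U ≤ 60%: T_v = (π/4)·U² = (π/4)×0.3² = 0.070686.
t = T_v·H_d²/c_v = 0.070686×3²/0.78 = 0.8156 years.

t ≈ 0.816 years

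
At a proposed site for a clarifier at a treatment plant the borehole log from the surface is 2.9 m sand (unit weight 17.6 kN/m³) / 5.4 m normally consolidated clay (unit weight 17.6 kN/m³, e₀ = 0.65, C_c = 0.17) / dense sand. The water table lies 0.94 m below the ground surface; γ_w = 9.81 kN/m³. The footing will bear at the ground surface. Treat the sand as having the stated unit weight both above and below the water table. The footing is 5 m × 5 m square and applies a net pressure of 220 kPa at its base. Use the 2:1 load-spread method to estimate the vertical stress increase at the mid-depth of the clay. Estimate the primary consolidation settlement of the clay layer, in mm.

S_c ≈ 158 mm

Mid-depth of clay below the ground surface: z = 2.9 + 5.4/2 = 5.6 m.
Total vertical stress at mid-clay: σ_v = 17.6×2.9 + 17.6×2.7 = 98.56 kPa.
Pore pressure: u = 9.81×(5.6 − 0.94) = 45.715 kPa.
Initial effective stress: σ'_0 = σ_v − u = 98.56 − 45.715 = 52.845 kPa.
Stress increase at mid-clay by the 2:1 spreading method:
Δσ = qBL/((B+z)(L+z)) = 220×5×5/((5+5.6)(5+5.6)) = 48.95 kPa
Final effective stress: σ'_f = σ'_0 + Δσ = 52.845 + 48.95 = 101.8 kPa.
Normally consolidated clay, so the full stress increment lies on the virgin compression line:
S_c = C_c·H/(1+e₀)·log₁₀(σ'_f/σ'_0) = 0.17×5.4/(1+0.65)×log₁₀(101.8/52.845)
    = 0.55636 × 0.28474 = 0.1584 m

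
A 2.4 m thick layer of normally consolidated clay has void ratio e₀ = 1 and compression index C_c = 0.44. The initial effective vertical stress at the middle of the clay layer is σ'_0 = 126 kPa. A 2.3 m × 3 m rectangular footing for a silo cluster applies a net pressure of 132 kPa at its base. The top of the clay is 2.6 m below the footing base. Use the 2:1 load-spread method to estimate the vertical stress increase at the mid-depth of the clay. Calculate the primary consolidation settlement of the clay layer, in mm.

S_c ≈ 36.8 mm

Mid-depth of clay below the footing base: z = 2.6 + 2.4/2 = 3.8 m.
Stress increase at mid-clay by the 2:1 spreading method:
Δσ = qBL/((B+z)(L+z)) = 132×2.3×3/((2.3+3.8)(3+3.8)) = 21.958 kPa
Final effective stress: σ'_f = σ'_0 + Δσ = 126 + 21.958 = 147.96 kPa.
Normally consolidated clay, so the full stress increment lies on the virgin compression line:
S_c = C_c·H/(1+e₀)·log₁₀(σ'_f/σ'_0) = 0.44×2.4/(1+1)×log₁₀(147.96/126)
    = 0.528 × 0.069774 = 0.03684 m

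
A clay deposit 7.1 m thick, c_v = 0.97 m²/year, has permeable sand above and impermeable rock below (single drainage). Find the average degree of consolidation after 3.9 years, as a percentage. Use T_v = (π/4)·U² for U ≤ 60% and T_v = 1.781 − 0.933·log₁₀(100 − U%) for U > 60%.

U ≈ 30.9 %

Drainage path length: H_d = H = 7.1 m (single drainage).
T_v = c_v·t/H_d² = 0.97×3.9/7.1² = 0.075045.
T_v = 0.075045 corresponds to the U ≤ 60% branch:
U = √(4T_v/π) = 0.3091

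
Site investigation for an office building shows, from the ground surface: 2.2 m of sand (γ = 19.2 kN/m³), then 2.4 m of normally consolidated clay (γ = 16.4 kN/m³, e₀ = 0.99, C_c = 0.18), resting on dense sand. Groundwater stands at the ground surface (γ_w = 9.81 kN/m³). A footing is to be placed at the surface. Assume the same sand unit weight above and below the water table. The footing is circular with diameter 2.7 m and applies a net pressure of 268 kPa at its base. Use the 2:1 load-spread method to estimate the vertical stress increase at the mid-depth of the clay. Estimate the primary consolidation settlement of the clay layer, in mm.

Mid-depth of clay below the ground surface: z = 2.2 + 2.4/2 = 3.4 m.
Total vertical stress at mid-clay: σ_v = 19.2×2.2 + 16.4×1.2 = 61.92 kPa.
Pore pressure: u = 9.81×(3.4 − 0) = 33.354 kPa.
Initial effective stress: σ'_0 = σ_v − u = 61.92 − 33.354 = 28.566 kPa.
Stress increase at mid-clay by the 2:1 spreading method:
Δσ ≈ qD²/(D+z)² = 268×2.7²/(2.7+3.4)² = 52.505 kPa
Final effective stress: σ'_f = σ'_0 + Δσ = 28.566 + 52.505 = 81.071 kPa.
Normally consolidated clay, so the full stress increment lies on the virgin compression line:
S_c = C_c·H/(1+e₀)·log₁₀(σ'_f/σ'_0) = 0.18×2.4/(1+0.99)×log₁₀(81.071/28.566)
    = 0.21709 × 0.45302 = 0.09835 m

S_c ≈ 98.3 mm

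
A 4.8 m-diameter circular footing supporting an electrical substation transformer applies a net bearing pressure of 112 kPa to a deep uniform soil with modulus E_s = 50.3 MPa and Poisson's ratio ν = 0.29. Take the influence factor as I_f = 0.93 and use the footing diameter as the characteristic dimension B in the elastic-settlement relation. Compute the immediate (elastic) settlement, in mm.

S_e ≈ 9.1 mm

Immediate (elastic) settlement: S_e = q·B·(1−ν²)/E_s · I_f.
E_s = 50.3 MPa = 50300 kPa.
S_e = 112 × 4.8 × (1 − 0.29²) / 50300 × 0.93
    = 112 × 4.8 × 0.9159 / 50300 × 0.93
    = 0.009104 m = 9.104 mm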